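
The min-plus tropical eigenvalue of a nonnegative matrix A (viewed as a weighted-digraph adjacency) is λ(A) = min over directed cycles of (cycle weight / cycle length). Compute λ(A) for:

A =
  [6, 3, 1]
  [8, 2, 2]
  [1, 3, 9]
λ(A) = 1

Enumerate directed cycles and compute their means (weight / length). Sample:
  cycle 0 → 0: weight = 6, length = 1, mean = 6/1 ≈ 6.000
  cycle 1 → 1: weight = 2, length = 1, mean = 2/1 ≈ 2.000
  cycle 2 → 2: weight = 9, length = 1, mean = 9/1 ≈ 9.000
  cycle 0 → 1 → 0: weight = 11, length = 2, mean = 11/2 ≈ 5.500
  cycle 0 → 2 → 0: weight = 2, length = 2, mean = 2/2 ≈ 1.000
  cycle 1 → 0 → 1: weight = 11, length = 2, mean = 11/2 ≈ 5.500
Minimum mean = 1.000, attained e.g. along the cycle 0 → 2 → 0 with weight 2 and length 2. So λ(A) = 2/2 = 1.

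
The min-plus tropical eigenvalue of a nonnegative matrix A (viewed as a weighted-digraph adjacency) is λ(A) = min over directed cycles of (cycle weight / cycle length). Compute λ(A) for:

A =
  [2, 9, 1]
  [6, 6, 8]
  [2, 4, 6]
λ(A) = 3/2

Enumerate directed cycles and compute their means (weight / length). Sample:
  cycle 0 → 0: weight = 2, length = 1, mean = 2/1 ≈ 2.000
  cycle 1 → 1: weight = 6, length = 1, mean = 6/1 ≈ 6.000
  cycle 2 → 2: weight = 6, length = 1, mean = 6/1 ≈ 6.000
  cycle 0 → 1 → 0: weight = 15, length = 2, mean = 15/2 ≈ 7.500
  cycle 0 → 2 → 0: weight = 3, length = 2, mean = 3/2 ≈ 1.500
  cycle 1 → 0 → 1: weight = 15, length = 2, mean = 15/2 ≈ 7.500
Minimum mean = 1.500, attained e.g. along the cycle 0 → 2 → 0 with weight 3 and length 2. So λ(A) = 3/2 = 3/2.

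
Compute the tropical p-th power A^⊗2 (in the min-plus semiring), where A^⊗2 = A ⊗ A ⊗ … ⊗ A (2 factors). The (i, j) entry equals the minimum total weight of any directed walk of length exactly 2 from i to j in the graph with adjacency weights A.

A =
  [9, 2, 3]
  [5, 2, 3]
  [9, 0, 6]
A^⊗2 =
  [7, 3, 5]
  [7, 3, 5]
  [5, 2, 3]

Each entry (A^⊗2)_ij equals the minimum over all length-2 walks i = v_0 → v_1 → … → v_2 = j of Σ_t A[v_t][v_{t+1}]. For example, for (i, j) = (0, 2) we minimise over 3 possible intermediate vertex sequences; the minimum is 5, attained along the walk 0 → 1 → 2.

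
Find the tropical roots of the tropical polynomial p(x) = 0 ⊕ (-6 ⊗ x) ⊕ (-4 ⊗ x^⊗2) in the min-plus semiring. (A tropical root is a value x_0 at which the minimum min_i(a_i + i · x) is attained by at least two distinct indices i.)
Roots: {-2, 6}

Each tropical root is a break point of the lower envelope of the lines y = a_i + i · x (there are 3 lines, with slopes 0, 1, ..., 2). Only the lines that attain the minimum somewhere contribute to roots; other lines are dominated. Here the surviving (envelope) indices are i = 2, i = 1, i = 0.
Intersections between consecutive envelope lines give the roots: for adjacent envelope indices i < j the intersection is x = (a_i − a_j) / (j − i). Reading off the sorted break points: {-2, 6}.
Verification: at each break x_0, at least two indices attain the minimum of min_i(a_i + i · x_0).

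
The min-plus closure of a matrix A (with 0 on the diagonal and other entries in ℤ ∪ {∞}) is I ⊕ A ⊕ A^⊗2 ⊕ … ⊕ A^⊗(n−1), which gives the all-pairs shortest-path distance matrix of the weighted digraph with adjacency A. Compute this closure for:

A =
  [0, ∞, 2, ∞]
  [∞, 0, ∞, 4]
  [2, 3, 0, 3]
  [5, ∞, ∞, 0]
Closure =
  [0, 5, 2, 5]
  [9, 0, 11, 4]
  [2, 3, 0, 3]
  [5, 10, 7, 0]

This is the Floyd-Warshall all-pairs shortest-path computation. For each intermediate vertex k = 0, 1, …, 3, update dist[i][j] ← min(dist[i][j], dist[i][k] + dist[k][j]). The final matrix gives, for each (i, j), the minimum total weight of any directed path from i to j (possibly empty when i = j).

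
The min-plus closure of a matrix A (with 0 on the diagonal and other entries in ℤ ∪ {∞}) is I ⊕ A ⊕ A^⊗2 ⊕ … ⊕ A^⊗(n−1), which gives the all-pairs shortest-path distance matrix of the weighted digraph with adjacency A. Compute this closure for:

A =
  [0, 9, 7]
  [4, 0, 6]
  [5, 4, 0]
Closure =
  [0, 9, 7]
  [4, 0, 6]
  [5, 4, 0]

This is the Floyd-Warshall all-pairs shortest-path computation. For each intermediate vertex k = 0, 1, …, 2, update dist[i][j] ← min(dist[i][j], dist[i][k] + dist[k][j]). The final matrix gives, for each (i, j), the minimum total weight of any directed path from i to j (possibly empty when i = j).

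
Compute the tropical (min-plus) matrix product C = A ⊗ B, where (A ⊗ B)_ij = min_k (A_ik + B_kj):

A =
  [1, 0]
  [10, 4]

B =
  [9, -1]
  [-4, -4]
A ⊗ B =
  [-4, -4]
  [0, 0]

Apply the min-plus product entry-by-entry:
  C[0][0] = min over k of (A[0][0] + B[0][0] = 1 + 9 = 10, A[0][1] + B[1][0] = 0 + -4 = -4) = -4 (attained at k = 1)
  C[0][1] = min over k of (A[0][0] + B[0][1] = 1 + -1 = 0, A[0][1] + B[1][1] = 0 + -4 = -4) = -4 (attained at k = 1)
  C[1][0] = min over k of (A[1][0] + B[0][0] = 10 + 9 = 19, A[1][1] + B[1][0] = 4 + -4 = 0) = 0 (attained at k = 1)
  C[1][1] = min over k of (A[1][0] + B[0][1] = 10 + -1 = 9, A[1][1] + B[1][1] = 4 + -4 = 0) = 0 (attained at k = 1)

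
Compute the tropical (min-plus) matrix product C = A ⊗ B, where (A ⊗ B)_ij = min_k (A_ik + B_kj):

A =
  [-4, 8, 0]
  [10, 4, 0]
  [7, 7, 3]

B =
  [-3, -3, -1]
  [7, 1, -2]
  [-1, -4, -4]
A ⊗ B =
  [-7, -7, -5]
  [-1, -4, -4]
  [2, -1, -1]

Apply the min-plus product entry-by-entry:
  C[0][0] = min over k of (A[0][0] + B[0][0] = -4 + -3 = -7, A[0][1] + B[1][0] = 8 + 7 = 15, A[0][2] + B[2][0] = 0 + -1 = -1) = -7 (attained at k = 0)
  C[0][1] = min over k of (A[0][0] + B[0][1] = -4 + -3 = -7, A[0][1] + B[1][1] = 8 + 1 = 9, A[0][2] + B[2][1] = 0 + -4 = -4) = -7 (attained at k = 0)
  C[0][2] = min over k of (A[0][0] + B[0][2] = -4 + -1 = -5, A[0][1] + B[1][2] = 8 + -2 = 6, A[0][2] + B[2][2] = 0 + -4 = -4) = -5 (attained at k = 0)
  C[1][0] = min over k of (A[1][0] + B[0][0] = 10 + -3 = 7, A[1][1] + B[1][0] = 4 + 7 = 11, A[1][2] + B[2][0] = 0 + -1 = -1) = -1 (attained at k = 2)
  C[1][1] = min over k of (A[1][0] + B[0][1] = 10 + -3 = 7, A[1][1] + B[1][1] = 4 + 1 = 5, A[1][2] + B[2][1] = 0 + -4 = -4) = -4 (attained at k = 2)
  C[1][2] = min over k of (A[1][0] + B[0][2] = 10 + -1 = 9, A[1][1] + B[1][2] = 4 + -2 = 2, A[1][2] + B[2][2] = 0 + -4 = -4) = -4 (attained at k = 2)
  C[2][0] = min over k of (A[2][0] + B[0][0] = 7 + -3 = 4, A[2][1] + B[1][0] = 7 + 7 = 14, A[2][2] + B[2][0] = 3 + -1 = 2) = 2 (attained at k = 2)
  C[2][1] = min over k of (A[2][0] + B[0][1] = 7 + -3 = 4, A[2][1] + B[1][1] = 7 + 1 = 8, A[2][2] + B[2][1] = 3 + -4 = -1) = -1 (attained at k = 2)
  C[2][2] = min over k of (A[2][0] + B[0][2] = 7 + -1 = 6, A[2][1] + B[1][2] = 7 + -2 = 5, A[2][2] + B[2][2] = 3 + -4 = -1) = -1 (attained at k = 2)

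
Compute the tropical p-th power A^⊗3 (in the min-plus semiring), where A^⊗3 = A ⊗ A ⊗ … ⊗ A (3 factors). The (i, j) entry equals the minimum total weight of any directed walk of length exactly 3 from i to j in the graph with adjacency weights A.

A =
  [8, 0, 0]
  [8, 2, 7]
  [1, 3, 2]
A^⊗3 =
  [3, 1, 1]
  [9, 6, 8]
  [2, 3, 3]

Each entry (A^⊗3)_ij equals the minimum over all length-3 walks i = v_0 → v_1 → … → v_3 = j of Σ_t A[v_t][v_{t+1}]. For example, for (i, j) = (0, 2) we minimise over 9 possible intermediate vertex sequences; the minimum is 1, attained along the walk 0 → 2 → 0 → 2.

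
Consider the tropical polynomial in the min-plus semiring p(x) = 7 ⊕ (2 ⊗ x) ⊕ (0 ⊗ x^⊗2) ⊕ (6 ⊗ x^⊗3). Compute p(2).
p(2) = 4

A tropical monomial a ⊗ x^⊗i evaluates to a + i · x. Evaluating each term at x = 2:
  Term 0 contributes 7 + 0 · 2 = 7
  Term 1 contributes 2 + 1 · 2 = 4
  Term 2 contributes 0 + 2 · 2 = 4
  Term 3 contributes 6 + 3 · 2 = 12
p(2) = ⊕ of these = min[7, 4, 4, 12] = 4.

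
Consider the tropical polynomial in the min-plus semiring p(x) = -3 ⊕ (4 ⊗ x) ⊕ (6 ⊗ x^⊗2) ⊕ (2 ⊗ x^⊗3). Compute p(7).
p(7) = -3

A tropical monomial a ⊗ x^⊗i evaluates to a + i · x. Evaluating each term at x = 7:
  Term 0 contributes -3 + 0 · 7 = -3
  Term 1 contributes 4 + 1 · 7 = 11
  Term 2 contributes 6 + 2 · 7 = 20
  Term 3 contributes 2 + 3 · 7 = 23
p(7) = ⊕ of these = min[-3, 11, 20, 23] = -3.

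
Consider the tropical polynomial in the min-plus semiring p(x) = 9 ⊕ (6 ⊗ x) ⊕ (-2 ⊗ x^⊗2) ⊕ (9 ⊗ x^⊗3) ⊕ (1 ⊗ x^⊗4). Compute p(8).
p(8) = 9

A tropical monomial a ⊗ x^⊗i evaluates to a + i · x. Evaluating each term at x = 8:
  Term 0 contributes 9 + 0 · 8 = 9
  Term 1 contributes 6 + 1 · 8 = 14
  Term 2 contributes -2 + 2 · 8 = 14
  Term 3 contributes 9 + 3 · 8 = 33
  Term 4 contributes 1 + 4 · 8 = 33
p(8) = ⊕ of these = min[9, 14, 14, 33, 33] = 9.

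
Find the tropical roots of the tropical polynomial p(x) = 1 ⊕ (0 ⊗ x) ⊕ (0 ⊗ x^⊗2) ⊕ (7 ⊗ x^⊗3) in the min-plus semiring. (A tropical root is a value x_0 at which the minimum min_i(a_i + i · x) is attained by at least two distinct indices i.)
Roots: {-7, 0, 1}

Each tropical root is a break point of the lower envelope of the lines y = a_i + i · x (there are 4 lines, with slopes 0, 1, ..., 3). Only the lines that attain the minimum somewhere contribute to roots; other lines are dominated. Here the surviving (envelope) indices are i = 3, i = 2, i = 1, i = 0.
Intersections between consecutive envelope lines give the roots: for adjacent envelope indices i < j the intersection is x = (a_i − a_j) / (j − i). Reading off the sorted break points: {-7, 0, 1}.
Verification: at each break x_0, at least two indices attain the minimum of min_i(a_i + i · x_0).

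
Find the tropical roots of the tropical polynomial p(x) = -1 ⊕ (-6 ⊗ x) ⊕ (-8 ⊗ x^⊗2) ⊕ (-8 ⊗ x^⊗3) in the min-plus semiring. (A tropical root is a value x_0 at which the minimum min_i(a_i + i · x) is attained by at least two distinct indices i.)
Roots: {0, 2, 5}

Each tropical root is a break point of the lower envelope of the lines y = a_i + i · x (there are 4 lines, with slopes 0, 1, ..., 3). Only the lines that attain the minimum somewhere contribute to roots; other lines are dominated. Here the surviving (envelope) indices are i = 3, i = 2, i = 1, i = 0.
Intersections between consecutive envelope lines give the roots: for adjacent envelope indices i < j the intersection is x = (a_i − a_j) / (j − i). Reading off the sorted break points: {0, 2, 5}.
Verification: at each break x_0, at least two indices attain the minimum of min_i(a_i + i · x_0).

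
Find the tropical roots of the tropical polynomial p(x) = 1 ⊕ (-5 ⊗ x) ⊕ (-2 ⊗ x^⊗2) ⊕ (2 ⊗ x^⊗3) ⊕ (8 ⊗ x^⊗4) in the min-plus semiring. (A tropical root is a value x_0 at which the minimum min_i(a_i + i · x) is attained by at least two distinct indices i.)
Roots: {-6, -4, -3, 6}

Each tropical root is a break point of the lower envelope of the lines y = a_i + i · x (there are 5 lines, with slopes 0, 1, ..., 4). Only the lines that attain the minimum somewhere contribute to roots; other lines are dominated. Here the surviving (envelope) indices are i = 4, i = 3, i = 2, i = 1, i = 0.
Intersections between consecutive envelope lines give the roots: for adjacent envelope indices i < j the intersection is x = (a_i − a_j) / (j − i). Reading off the sorted break points: {-6, -4, -3, 6}.
Verification: at each break x_0, at least two indices attain the minimum of min_i(a_i + i · x_0).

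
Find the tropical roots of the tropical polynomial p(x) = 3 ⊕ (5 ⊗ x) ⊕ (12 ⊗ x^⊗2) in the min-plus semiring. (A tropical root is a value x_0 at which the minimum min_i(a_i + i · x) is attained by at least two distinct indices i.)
Roots: {-7, -2}

Each tropical root is a break point of the lower envelope of the lines y = a_i + i · x (there are 3 lines, with slopes 0, 1, ..., 2). Only the lines that attain the minimum somewhere contribute to roots; other lines are dominated. Here the surviving (envelope) indices are i = 2, i = 1, i = 0.
Intersections between consecutive envelope lines give the roots: for adjacent envelope indices i < j the intersection is x = (a_i − a_j) / (j − i). Reading off the sorted break points: {-7, -2}.
Verification: at each break x_0, at least two indices attain the minimum of min_i(a_i + i · x_0).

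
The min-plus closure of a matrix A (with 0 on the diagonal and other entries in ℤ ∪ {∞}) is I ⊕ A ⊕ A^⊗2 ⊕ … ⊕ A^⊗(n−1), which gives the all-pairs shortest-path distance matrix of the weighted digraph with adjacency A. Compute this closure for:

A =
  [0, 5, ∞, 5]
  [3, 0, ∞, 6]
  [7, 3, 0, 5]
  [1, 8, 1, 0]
Closure =
  [0, 5, 6, 5]
  [3, 0, 7, 6]
  [6, 3, 0, 5]
  [1, 4, 1, 0]

This is the Floyd-Warshall all-pairs shortest-path computation. For each intermediate vertex k = 0, 1, …, 3, update dist[i][j] ← min(dist[i][j], dist[i][k] + dist[k][j]). The final matrix gives, for each (i, j), the minimum total weight of any directed path from i to j (possibly empty when i = j).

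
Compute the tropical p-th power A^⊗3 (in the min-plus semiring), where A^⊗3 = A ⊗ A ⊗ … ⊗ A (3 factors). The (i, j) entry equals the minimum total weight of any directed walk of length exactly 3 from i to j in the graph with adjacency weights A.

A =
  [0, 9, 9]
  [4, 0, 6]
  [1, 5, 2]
A^⊗3 =
  [0, 9, 9]
  [4, 0, 6]
  [1, 5, 6]

Each entry (A^⊗3)_ij equals the minimum over all length-3 walks i = v_0 → v_1 → … → v_3 = j of Σ_t A[v_t][v_{t+1}]. For example, for (i, j) = (0, 2) we minimise over 9 possible intermediate vertex sequences; the minimum is 9, attained along the walk 0 → 0 → 0 → 2.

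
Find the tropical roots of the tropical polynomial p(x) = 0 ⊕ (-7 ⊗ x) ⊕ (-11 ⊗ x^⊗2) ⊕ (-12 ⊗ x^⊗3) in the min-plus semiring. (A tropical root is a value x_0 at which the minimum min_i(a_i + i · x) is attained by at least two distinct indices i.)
Roots: {1, 4, 7}

Each tropical root is a break point of the lower envelope of the lines y = a_i + i · x (there are 4 lines, with slopes 0, 1, ..., 3). Only the lines that attain the minimum somewhere contribute to roots; other lines are dominated. Here the surviving (envelope) indices are i = 3, i = 2, i = 1, i = 0.
Intersections between consecutive envelope lines give the roots: for adjacent envelope indices i < j the intersection is x = (a_i − a_j) / (j − i). Reading off the sorted break points: {1, 4, 7}.
Verification: at each break x_0, at least two indices attain the minimum of min_i(a_i + i · x_0).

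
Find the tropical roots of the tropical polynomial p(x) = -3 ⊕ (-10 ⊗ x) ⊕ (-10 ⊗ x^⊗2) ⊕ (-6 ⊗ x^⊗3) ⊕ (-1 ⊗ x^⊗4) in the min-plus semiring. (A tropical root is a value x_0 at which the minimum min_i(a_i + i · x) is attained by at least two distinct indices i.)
Roots: {-5, -4, 0, 7}

Each tropical root is a break point of the lower envelope of the lines y = a_i + i · x (there are 5 lines, with slopes 0, 1, ..., 4). Only the lines that attain the minimum somewhere contribute to roots; other lines are dominated. Here the surviving (envelope) indices are i = 4, i = 3, i = 2, i = 1, i = 0.
Intersections between consecutive envelope lines give the roots: for adjacent envelope indices i < j the intersection is x = (a_i − a_j) / (j − i). Reading off the sorted break points: {-5, -4, 0, 7}.
Verification: at each break x_0, at least two indices attain the minimum of min_i(a_i + i · x_0).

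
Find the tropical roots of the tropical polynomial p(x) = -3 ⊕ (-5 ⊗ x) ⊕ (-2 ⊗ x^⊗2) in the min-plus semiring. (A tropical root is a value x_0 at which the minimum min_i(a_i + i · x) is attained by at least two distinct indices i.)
Roots: {-3, 2}

Each tropical root is a break point of the lower envelope of the lines y = a_i + i · x (there are 3 lines, with slopes 0, 1, ..., 2). Only the lines that attain the minimum somewhere contribute to roots; other lines are dominated. Here the surviving (envelope) indices are i = 2, i = 1, i = 0.
Intersections between consecutive envelope lines give the roots: for adjacent envelope indices i < j the intersection is x = (a_i − a_j) / (j − i). Reading off the sorted break points: {-3, 2}.
Verification: at each break x_0, at least two indices attain the minimum of min_i(a_i + i · x_0).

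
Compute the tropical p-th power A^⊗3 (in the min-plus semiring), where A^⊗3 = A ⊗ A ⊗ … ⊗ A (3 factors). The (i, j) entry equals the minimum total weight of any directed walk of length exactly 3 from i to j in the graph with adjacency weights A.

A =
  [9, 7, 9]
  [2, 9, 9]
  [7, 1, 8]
A^⊗3 =
  [12, 16, 18]
  [11, 12, 18]
  [11, 10, 12]

Each entry (A^⊗3)_ij equals the minimum over all length-3 walks i = v_0 → v_1 → … → v_3 = j of Σ_t A[v_t][v_{t+1}]. For example, for (i, j) = (0, 2) we minimise over 9 possible intermediate vertex sequences; the minimum is 18, attained along the walk 0 → 1 → 0 → 2.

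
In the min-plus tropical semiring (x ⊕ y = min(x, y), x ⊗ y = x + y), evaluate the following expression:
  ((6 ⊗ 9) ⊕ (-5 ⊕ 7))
((6 ⊗ 9) ⊕ (-5 ⊕ 7)) = -5

Expand innermost to outermost. Recall ⊕ takes the minimum of its arguments and ⊗ takes their sum. Working out the expression ((6 ⊗ 9) ⊕ (-5 ⊕ 7)) gives -5.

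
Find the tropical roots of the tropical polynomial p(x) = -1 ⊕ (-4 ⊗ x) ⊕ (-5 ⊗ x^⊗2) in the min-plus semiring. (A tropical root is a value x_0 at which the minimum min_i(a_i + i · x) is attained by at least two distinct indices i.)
Roots: {1, 3}

Each tropical root is a break point of the lower envelope of the lines y = a_i + i · x (there are 3 lines, with slopes 0, 1, ..., 2). Only the lines that attain the minimum somewhere contribute to roots; other lines are dominated. Here the surviving (envelope) indices are i = 2, i = 1, i = 0.
Intersections between consecutive envelope lines give the roots: for adjacent envelope indices i < j the intersection is x = (a_i − a_j) / (j − i). Reading off the sorted break points: {1, 3}.
Verification: at each break x_0, at least two indices attain the minimum of min_i(a_i + i · x_0).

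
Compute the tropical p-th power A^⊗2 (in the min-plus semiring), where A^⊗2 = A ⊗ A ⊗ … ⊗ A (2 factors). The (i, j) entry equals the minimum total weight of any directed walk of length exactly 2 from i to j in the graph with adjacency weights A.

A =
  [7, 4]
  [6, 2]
A^⊗2 =
  [10, 6]
  [8, 4]

Each entry (A^⊗2)_ij equals the minimum over all length-2 walks i = v_0 → v_1 → … → v_2 = j of Σ_t A[v_t][v_{t+1}]. For example, for (i, j) = (0, 1) we minimise over 2 possible intermediate vertex sequences; the minimum is 6, attained along the walk 0 → 1 → 1.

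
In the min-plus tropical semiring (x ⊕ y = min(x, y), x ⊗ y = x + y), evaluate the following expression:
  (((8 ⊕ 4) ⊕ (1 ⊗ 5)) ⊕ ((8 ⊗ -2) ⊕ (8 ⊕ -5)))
(((8 ⊕ 4) ⊕ (1 ⊗ 5)) ⊕ ((8 ⊗ -2) ⊕ (8 ⊕ -5))) = -5

Expand innermost to outermost. Recall ⊕ takes the minimum of its arguments and ⊗ takes their sum. Working out the expression (((8 ⊕ 4) ⊕ (1 ⊗ 5)) ⊕ ((8 ⊗ -2) ⊕ (8 ⊕ -5))) gives -5.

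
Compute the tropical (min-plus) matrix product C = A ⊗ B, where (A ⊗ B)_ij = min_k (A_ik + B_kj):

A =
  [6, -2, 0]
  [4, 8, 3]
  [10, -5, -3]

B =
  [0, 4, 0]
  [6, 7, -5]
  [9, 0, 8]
A ⊗ B =
  [4, 0, -7]
  [4, 3, 3]
  [1, -3, -10]

Apply the min-plus product entry-by-entry:
  C[0][0] = min over k of (A[0][0] + B[0][0] = 6 + 0 = 6, A[0][1] + B[1][0] = -2 + 6 = 4, A[0][2] + B[2][0] = 0 + 9 = 9) = 4 (attained at k = 1)
  C[0][1] = min over k of (A[0][0] + B[0][1] = 6 + 4 = 10, A[0][1] + B[1][1] = -2 + 7 = 5, A[0][2] + B[2][1] = 0 + 0 = 0) = 0 (attained at k = 2)
  C[0][2] = min over k of (A[0][0] + B[0][2] = 6 + 0 = 6, A[0][1] + B[1][2] = -2 + -5 = -7, A[0][2] + B[2][2] = 0 + 8 = 8) = -7 (attained at k = 1)
  C[1][0] = min over k of (A[1][0] + B[0][0] = 4 + 0 = 4, A[1][1] + B[1][0] = 8 + 6 = 14, A[1][2] + B[2][0] = 3 + 9 = 12) = 4 (attained at k = 0)
  C[1][1] = min over k of (A[1][0] + B[0][1] = 4 + 4 = 8, A[1][1] + B[1][1] = 8 + 7 = 15, A[1][2] + B[2][1] = 3 + 0 = 3) = 3 (attained at k = 2)
  C[1][2] = min over k of (A[1][0] + B[0][2] = 4 + 0 = 4, A[1][1] + B[1][2] = 8 + -5 = 3, A[1][2] + B[2][2] = 3 + 8 = 11) = 3 (attained at k = 1)
  C[2][0] = min over k of (A[2][0] + B[0][0] = 10 + 0 = 10, A[2][1] + B[1][0] = -5 + 6 = 1, A[2][2] + B[2][0] = -3 + 9 = 6) = 1 (attained at k = 1)
  C[2][1] = min over k of (A[2][0] + B[0][1] = 10 + 4 = 14, A[2][1] + B[1][1] = -5 + 7 = 2, A[2][2] + B[2][1] = -3 + 0 = -3) = -3 (attained at k = 2)
  C[2][2] = min over k of (A[2][0] + B[0][2] = 10 + 0 = 10, A[2][1] + B[1][2] = -5 + -5 = -10, A[2][2] + B[2][2] = -3 + 8 = 5) = -10 (attained at k = 1)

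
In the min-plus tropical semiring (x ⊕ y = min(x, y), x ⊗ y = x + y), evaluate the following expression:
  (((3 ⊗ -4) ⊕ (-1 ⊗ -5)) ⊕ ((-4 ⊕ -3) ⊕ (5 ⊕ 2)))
(((3 ⊗ -4) ⊕ (-1 ⊗ -5)) ⊕ ((-4 ⊕ -3) ⊕ (5 ⊕ 2))) = -6

Expand innermost to outermost. Recall ⊕ takes the minimum of its arguments and ⊗ takes their sum. Working out the expression (((3 ⊗ -4) ⊕ (-1 ⊗ -5)) ⊕ ((-4 ⊕ -3) ⊕ (5 ⊕ 2))) gives -6.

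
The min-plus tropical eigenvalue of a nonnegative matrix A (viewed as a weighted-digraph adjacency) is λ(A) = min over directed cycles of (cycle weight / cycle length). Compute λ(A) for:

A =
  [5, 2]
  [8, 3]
λ(A) = 3

Enumerate directed cycles and compute their means (weight / length). Sample:
  cycle 0 → 0: weight = 5, length = 1, mean = 5/1 ≈ 5.000
  cycle 1 → 1: weight = 3, length = 1, mean = 3/1 ≈ 3.000
  cycle 0 → 1 → 0: weight = 10, length = 2, mean = 10/2 ≈ 5.000
  cycle 1 → 0 → 1: weight = 10, length = 2, mean = 10/2 ≈ 5.000
Minimum mean = 3.000, attained e.g. along the cycle 1 → 1 with weight 3 and length 1. So λ(A) = 3/1 = 3.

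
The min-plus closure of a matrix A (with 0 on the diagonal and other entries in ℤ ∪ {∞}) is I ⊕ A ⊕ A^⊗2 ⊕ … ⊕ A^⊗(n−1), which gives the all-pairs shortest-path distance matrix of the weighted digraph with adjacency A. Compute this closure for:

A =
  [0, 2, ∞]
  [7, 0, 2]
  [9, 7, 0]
Closure =
  [0, 2, 4]
  [7, 0, 2]
  [9, 7, 0]

This is the Floyd-Warshall all-pairs shortest-path computation. For each intermediate vertex k = 0, 1, …, 2, update dist[i][j] ← min(dist[i][j], dist[i][k] + dist[k][j]). The final matrix gives, for each (i, j), the minimum total weight of any directed path from i to j (possibly empty when i = j).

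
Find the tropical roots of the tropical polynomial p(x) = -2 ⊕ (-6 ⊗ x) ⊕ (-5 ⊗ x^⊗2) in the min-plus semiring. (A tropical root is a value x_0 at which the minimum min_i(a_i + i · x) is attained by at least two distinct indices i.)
Roots: {-1, 4}

Each tropical root is a break point of the lower envelope of the lines y = a_i + i · x (there are 3 lines, with slopes 0, 1, ..., 2). Only the lines that attain the minimum somewhere contribute to roots; other lines are dominated. Here the surviving (envelope) indices are i = 2, i = 1, i = 0.
Intersections between consecutive envelope lines give the roots: for adjacent envelope indices i < j the intersection is x = (a_i − a_j) / (j − i). Reading off the sorted break points: {-1, 4}.
Verification: at each break x_0, at least two indices attain the minimum of min_i(a_i + i · x_0).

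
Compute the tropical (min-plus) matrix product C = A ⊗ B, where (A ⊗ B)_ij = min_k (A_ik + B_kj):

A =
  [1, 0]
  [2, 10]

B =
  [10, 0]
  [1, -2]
A ⊗ B =
  [1, -2]
  [11, 2]

Apply the min-plus product entry-by-entry:
  C[0][0] = min over k of (A[0][0] + B[0][0] = 1 + 10 = 11, A[0][1] + B[1][0] = 0 + 1 = 1) = 1 (attained at k = 1)
  C[0][1] = min over k of (A[0][0] + B[0][1] = 1 + 0 = 1, A[0][1] + B[1][1] = 0 + -2 = -2) = -2 (attained at k = 1)
  C[1][0] = min over k of (A[1][0] + B[0][0] = 2 + 10 = 12, A[1][1] + B[1][0] = 10 + 1 = 11) = 11 (attained at k = 1)
  C[1][1] = min over k of (A[1][0] + B[0][1] = 2 + 0 = 2, A[1][1] + B[1][1] = 10 + -2 = 8) = 2 (attained at k = 0)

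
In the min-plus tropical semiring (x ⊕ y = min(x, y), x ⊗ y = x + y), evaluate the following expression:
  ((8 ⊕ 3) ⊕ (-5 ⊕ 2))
((8 ⊕ 3) ⊕ (-5 ⊕ 2)) = -5

Expand innermost to outermost. Recall ⊕ takes the minimum of its arguments and ⊗ takes their sum. Working out the expression ((8 ⊕ 3) ⊕ (-5 ⊕ 2)) gives -5.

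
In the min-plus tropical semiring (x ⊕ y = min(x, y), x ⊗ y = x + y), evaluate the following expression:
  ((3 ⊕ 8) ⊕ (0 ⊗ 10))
((3 ⊕ 8) ⊕ (0 ⊗ 10)) = 3

Expand innermost to outermost. Recall ⊕ takes the minimum of its arguments and ⊗ takes their sum. Working out the expression ((3 ⊕ 8) ⊕ (0 ⊗ 10)) gives 3.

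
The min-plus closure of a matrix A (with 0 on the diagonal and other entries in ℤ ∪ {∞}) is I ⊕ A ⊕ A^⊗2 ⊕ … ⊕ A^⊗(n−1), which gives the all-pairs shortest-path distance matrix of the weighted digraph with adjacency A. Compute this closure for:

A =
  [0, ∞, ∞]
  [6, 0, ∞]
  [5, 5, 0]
Closure =
  [0, ∞, ∞]
  [6, 0, ∞]
  [5, 5, 0]

This is the Floyd-Warshall all-pairs shortest-path computation. For each intermediate vertex k = 0, 1, …, 2, update dist[i][j] ← min(dist[i][j], dist[i][k] + dist[k][j]). The final matrix gives, for each (i, j), the minimum total weight of any directed path from i to j (possibly empty when i = j).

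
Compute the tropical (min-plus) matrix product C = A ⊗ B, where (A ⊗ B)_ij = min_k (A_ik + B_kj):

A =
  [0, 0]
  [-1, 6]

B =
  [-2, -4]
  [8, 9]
A ⊗ B =
  [-2, -4]
  [-3, -5]

Apply the min-plus product entry-by-entry:
  C[0][0] = min over k of (A[0][0] + B[0][0] = 0 + -2 = -2, A[0][1] + B[1][0] = 0 + 8 = 8) = -2 (attained at k = 0)
  C[0][1] = min over k of (A[0][0] + B[0][1] = 0 + -4 = -4, A[0][1] + B[1][1] = 0 + 9 = 9) = -4 (attained at k = 0)
  C[1][0] = min over k of (A[1][0] + B[0][0] = -1 + -2 = -3, A[1][1] + B[1][0] = 6 + 8 = 14) = -3 (attained at k = 0)
  C[1][1] = min over k of (A[1][0] + B[0][1] = -1 + -4 = -5, A[1][1] + B[1][1] = 6 + 9 = 15) = -5 (attained at k = 0)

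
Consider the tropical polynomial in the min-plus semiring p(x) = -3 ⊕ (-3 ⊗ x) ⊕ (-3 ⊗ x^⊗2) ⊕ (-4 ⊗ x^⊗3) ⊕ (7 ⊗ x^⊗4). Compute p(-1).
p(-1) = -7

A tropical monomial a ⊗ x^⊗i evaluates to a + i · x. Evaluating each term at x = -1:
  Term 0 contributes -3 + 0 · -1 = -3
  Term 1 contributes -3 + 1 · -1 = -4
  Term 2 contributes -3 + 2 · -1 = -5
  Term 3 contributes -4 + 3 · -1 = -7
  Term 4 contributes 7 + 4 · -1 = 3
p(-1) = ⊕ of these = min[-3, -4, -5, -7, 3] = -7.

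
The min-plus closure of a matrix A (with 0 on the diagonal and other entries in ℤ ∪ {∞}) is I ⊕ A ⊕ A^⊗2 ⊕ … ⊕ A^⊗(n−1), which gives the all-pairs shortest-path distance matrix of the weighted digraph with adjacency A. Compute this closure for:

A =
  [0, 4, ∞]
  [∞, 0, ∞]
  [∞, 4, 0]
Closure =
  [0, 4, ∞]
  [∞, 0, ∞]
  [∞, 4, 0]

This is the Floyd-Warshall all-pairs shortest-path computation. For each intermediate vertex k = 0, 1, …, 2, update dist[i][j] ← min(dist[i][j], dist[i][k] + dist[k][j]). The final matrix gives, for each (i, j), the minimum total weight of any directed path from i to j (possibly empty when i = j).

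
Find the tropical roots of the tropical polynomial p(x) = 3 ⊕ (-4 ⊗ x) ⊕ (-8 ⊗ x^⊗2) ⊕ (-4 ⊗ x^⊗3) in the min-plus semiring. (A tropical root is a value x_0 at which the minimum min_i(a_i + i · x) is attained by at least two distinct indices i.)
Roots: {-4, 4, 7}

Each tropical root is a break point of the lower envelope of the lines y = a_i + i · x (there are 4 lines, with slopes 0, 1, ..., 3). Only the lines that attain the minimum somewhere contribute to roots; other lines are dominated. Here the surviving (envelope) indices are i = 3, i = 2, i = 1, i = 0.
Intersections between consecutive envelope lines give the roots: for adjacent envelope indices i < j the intersection is x = (a_i − a_j) / (j − i). Reading off the sorted break points: {-4, 4, 7}.
Verification: at each break x_0, at least two indices attain the minimum of min_i(a_i + i · x_0).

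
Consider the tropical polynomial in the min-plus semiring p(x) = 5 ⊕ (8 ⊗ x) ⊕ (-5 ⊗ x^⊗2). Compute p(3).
p(3) = 1

A tropical monomial a ⊗ x^⊗i evaluates to a + i · x. Evaluating each term at x = 3:
  Term 0 contributes 5 + 0 · 3 = 5
  Term 1 contributes 8 + 1 · 3 = 11
  Term 2 contributes -5 + 2 · 3 = 1
p(3) = ⊕ of these = min[5, 11, 1] = 1.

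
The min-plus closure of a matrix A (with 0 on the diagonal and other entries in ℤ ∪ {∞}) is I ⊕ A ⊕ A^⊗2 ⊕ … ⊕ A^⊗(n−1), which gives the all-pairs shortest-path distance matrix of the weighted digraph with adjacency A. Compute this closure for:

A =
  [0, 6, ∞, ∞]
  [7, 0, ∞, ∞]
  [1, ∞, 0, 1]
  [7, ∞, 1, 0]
Closure =
  [0, 6, ∞, ∞]
  [7, 0, ∞, ∞]
  [1, 7, 0, 1]
  [2, 8, 1, 0]

This is the Floyd-Warshall all-pairs shortest-path computation. For each intermediate vertex k = 0, 1, …, 3, update dist[i][j] ← min(dist[i][j], dist[i][k] + dist[k][j]). The final matrix gives, for each (i, j), the minimum total weight of any directed path from i to j (possibly empty when i = j).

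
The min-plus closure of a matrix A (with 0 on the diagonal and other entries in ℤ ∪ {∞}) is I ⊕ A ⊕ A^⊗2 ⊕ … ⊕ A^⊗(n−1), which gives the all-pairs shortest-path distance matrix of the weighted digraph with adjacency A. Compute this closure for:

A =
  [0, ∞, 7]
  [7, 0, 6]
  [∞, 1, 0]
Closure =
  [0, 8, 7]
  [7, 0, 6]
  [8, 1, 0]

This is the Floyd-Warshall all-pairs shortest-path computation. For each intermediate vertex k = 0, 1, …, 2, update dist[i][j] ← min(dist[i][j], dist[i][k] + dist[k][j]). The final matrix gives, for each (i, j), the minimum total weight of any directed path from i to j (possibly empty when i = j).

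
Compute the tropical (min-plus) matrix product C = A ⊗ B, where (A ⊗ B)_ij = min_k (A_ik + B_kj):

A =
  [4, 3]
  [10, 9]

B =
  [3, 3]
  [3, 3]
A ⊗ B =
  [6, 6]
  [12, 12]

Apply the min-plus product entry-by-entry:
  C[0][0] = min over k of (A[0][0] + B[0][0] = 4 + 3 = 7, A[0][1] + B[1][0] = 3 + 3 = 6) = 6 (attained at k = 1)
  C[0][1] = min over k of (A[0][0] + B[0][1] = 4 + 3 = 7, A[0][1] + B[1][1] = 3 + 3 = 6) = 6 (attained at k = 1)
  C[1][0] = min over k of (A[1][0] + B[0][0] = 10 + 3 = 13, A[1][1] + B[1][0] = 9 + 3 = 12) = 12 (attained at k = 1)
  C[1][1] = min over k of (A[1][0] + B[0][1] = 10 + 3 = 13, A[1][1] + B[1][1] = 9 + 3 = 12) = 12 (attained at k = 1)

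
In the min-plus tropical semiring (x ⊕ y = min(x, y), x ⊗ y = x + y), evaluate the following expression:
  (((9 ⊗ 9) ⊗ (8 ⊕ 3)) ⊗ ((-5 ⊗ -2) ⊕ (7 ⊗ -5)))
(((9 ⊗ 9) ⊗ (8 ⊕ 3)) ⊗ ((-5 ⊗ -2) ⊕ (7 ⊗ -5))) = 14

Expand innermost to outermost. Recall ⊕ takes the minimum of its arguments and ⊗ takes their sum. Working out the expression (((9 ⊗ 9) ⊗ (8 ⊕ 3)) ⊗ ((-5 ⊗ -2) ⊕ (7 ⊗ -5))) gives 14.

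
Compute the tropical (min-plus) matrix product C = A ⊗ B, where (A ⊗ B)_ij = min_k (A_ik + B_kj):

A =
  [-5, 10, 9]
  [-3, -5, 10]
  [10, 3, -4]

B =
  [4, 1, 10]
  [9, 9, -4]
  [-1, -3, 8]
A ⊗ B =
  [-1, -4, 5]
  [1, -2, -9]
  [-5, -7, -1]

Apply the min-plus product entry-by-entry:
  C[0][0] = min over k of (A[0][0] + B[0][0] = -5 + 4 = -1, A[0][1] + B[1][0] = 10 + 9 = 19, A[0][2] + B[2][0] = 9 + -1 = 8) = -1 (attained at k = 0)
  C[0][1] = min over k of (A[0][0] + B[0][1] = -5 + 1 = -4, A[0][1] + B[1][1] = 10 + 9 = 19, A[0][2] + B[2][1] = 9 + -3 = 6) = -4 (attained at k = 0)
  C[0][2] = min over k of (A[0][0] + B[0][2] = -5 + 10 = 5, A[0][1] + B[1][2] = 10 + -4 = 6, A[0][2] + B[2][2] = 9 + 8 = 17) = 5 (attained at k = 0)
  C[1][0] = min over k of (A[1][0] + B[0][0] = -3 + 4 = 1, A[1][1] + B[1][0] = -5 + 9 = 4, A[1][2] + B[2][0] = 10 + -1 = 9) = 1 (attained at k = 0)
  C[1][1] = min over k of (A[1][0] + B[0][1] = -3 + 1 = -2, A[1][1] + B[1][1] = -5 + 9 = 4, A[1][2] + B[2][1] = 10 + -3 = 7) = -2 (attained at k = 0)
  C[1][2] = min over k of (A[1][0] + B[0][2] = -3 + 10 = 7, A[1][1] + B[1][2] = -5 + -4 = -9, A[1][2] + B[2][2] = 10 + 8 = 18) = -9 (attained at k = 1)
  C[2][0] = min over k of (A[2][0] + B[0][0] = 10 + 4 = 14, A[2][1] + B[1][0] = 3 + 9 = 12, A[2][2] + B[2][0] = -4 + -1 = -5) = -5 (attained at k = 2)
  C[2][1] = min over k of (A[2][0] + B[0][1] = 10 + 1 = 11, A[2][1] + B[1][1] = 3 + 9 = 12, A[2][2] + B[2][1] = -4 + -3 = -7) = -7 (attained at k = 2)
  C[2][2] = min over k of (A[2][0] + B[0][2] = 10 + 10 = 20, A[2][1] + B[1][2] = 3 + -4 = -1, A[2][2] + B[2][2] = -4 + 8 = 4) = -1 (attained at k = 1)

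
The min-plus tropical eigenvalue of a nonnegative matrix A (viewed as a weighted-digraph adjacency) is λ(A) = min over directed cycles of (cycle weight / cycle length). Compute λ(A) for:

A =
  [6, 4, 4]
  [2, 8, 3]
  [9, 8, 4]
λ(A) = 3

Enumerate directed cycles and compute their means (weight / length). Sample:
  cycle 0 → 0: weight = 6, length = 1, mean = 6/1 ≈ 6.000
  cycle 1 → 1: weight = 8, length = 1, mean = 8/1 ≈ 8.000
  cycle 2 → 2: weight = 4, length = 1, mean = 4/1 ≈ 4.000
  cycle 0 → 1 → 0: weight = 6, length = 2, mean = 6/2 ≈ 3.000
  cycle 0 → 2 → 0: weight = 13, length = 2, mean = 13/2 ≈ 6.500
  cycle 1 → 0 → 1: weight = 6, length = 2, mean = 6/2 ≈ 3.000
Minimum mean = 3.000, attained e.g. along the cycle 0 → 1 → 0 with weight 6 and length 2. So λ(A) = 6/2 = 3.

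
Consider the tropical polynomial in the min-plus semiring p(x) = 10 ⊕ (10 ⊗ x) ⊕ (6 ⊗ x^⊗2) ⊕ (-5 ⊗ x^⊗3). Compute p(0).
p(0) = -5

A tropical monomial a ⊗ x^⊗i evaluates to a + i · x. Evaluating each term at x = 0:
  Term 0 contributes 10 + 0 · 0 = 10
  Term 1 contributes 10 + 1 · 0 = 10
  Term 2 contributes 6 + 2 · 0 = 6
  Term 3 contributes -5 + 3 · 0 = -5
p(0) = ⊕ of these = min[10, 10, 6, -5] = -5.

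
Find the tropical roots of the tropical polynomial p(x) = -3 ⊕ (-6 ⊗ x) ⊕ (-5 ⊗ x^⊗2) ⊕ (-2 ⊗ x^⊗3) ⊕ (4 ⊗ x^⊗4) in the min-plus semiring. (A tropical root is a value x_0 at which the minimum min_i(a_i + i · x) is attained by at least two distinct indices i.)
Roots: {-6, -3, -1, 3}

Each tropical root is a break point of the lower envelope of the lines y = a_i + i · x (there are 5 lines, with slopes 0, 1, ..., 4). Only the lines that attain the minimum somewhere contribute to roots; other lines are dominated. Here the surviving (envelope) indices are i = 4, i = 3, i = 2, i = 1, i = 0.
Intersections between consecutive envelope lines give the roots: for adjacent envelope indices i < j the intersection is x = (a_i − a_j) / (j − i). Reading off the sorted break points: {-6, -3, -1, 3}.
Verification: at each break x_0, at least two indices attain the minimum of min_i(a_i + i · x_0).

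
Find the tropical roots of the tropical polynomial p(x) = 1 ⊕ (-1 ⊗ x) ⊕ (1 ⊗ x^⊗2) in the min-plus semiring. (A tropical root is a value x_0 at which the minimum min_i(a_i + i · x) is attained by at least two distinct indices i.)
Roots: {-2, 2}

Each tropical root is a break point of the lower envelope of the lines y = a_i + i · x (there are 3 lines, with slopes 0, 1, ..., 2). Only the lines that attain the minimum somewhere contribute to roots; other lines are dominated. Here the surviving (envelope) indices are i = 2, i = 1, i = 0.
Intersections between consecutive envelope lines give the roots: for adjacent envelope indices i < j the intersection is x = (a_i − a_j) / (j − i). Reading off the sorted break points: {-2, 2}.
Verification: at each break x_0, at least two indices attain the minimum of min_i(a_i + i · x_0).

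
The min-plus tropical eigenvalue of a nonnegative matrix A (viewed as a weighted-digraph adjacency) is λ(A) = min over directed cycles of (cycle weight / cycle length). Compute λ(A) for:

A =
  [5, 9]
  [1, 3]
λ(A) = 3

Enumerate directed cycles and compute their means (weight / length). Sample:
  cycle 0 → 0: weight = 5, length = 1, mean = 5/1 ≈ 5.000
  cycle 1 → 1: weight = 3, length = 1, mean = 3/1 ≈ 3.000
  cycle 0 → 1 → 0: weight = 10, length = 2, mean = 10/2 ≈ 5.000
  cycle 1 → 0 → 1: weight = 10, length = 2, mean = 10/2 ≈ 5.000
Minimum mean = 3.000, attained e.g. along the cycle 1 → 1 with weight 3 and length 1. So λ(A) = 3/1 = 3.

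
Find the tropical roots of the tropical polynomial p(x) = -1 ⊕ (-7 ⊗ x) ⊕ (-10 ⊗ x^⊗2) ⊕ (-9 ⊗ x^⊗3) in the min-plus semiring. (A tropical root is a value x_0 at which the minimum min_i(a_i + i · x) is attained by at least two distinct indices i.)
Roots: {-1, 3, 6}

Each tropical root is a break point of the lower envelope of the lines y = a_i + i · x (there are 4 lines, with slopes 0, 1, ..., 3). Only the lines that attain the minimum somewhere contribute to roots; other lines are dominated. Here the surviving (envelope) indices are i = 3, i = 2, i = 1, i = 0.
Intersections between consecutive envelope lines give the roots: for adjacent envelope indices i < j the intersection is x = (a_i − a_j) / (j − i). Reading off the sorted break points: {-1, 3, 6}.
Verification: at each break x_0, at least two indices attain the minimum of min_i(a_i + i · x_0).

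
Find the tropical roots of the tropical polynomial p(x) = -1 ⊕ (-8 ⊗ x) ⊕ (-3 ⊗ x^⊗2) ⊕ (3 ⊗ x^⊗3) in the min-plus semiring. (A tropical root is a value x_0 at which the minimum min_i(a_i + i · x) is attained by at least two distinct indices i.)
Roots: {-6, -5, 7}

Each tropical root is a break point of the lower envelope of the lines y = a_i + i · x (there are 4 lines, with slopes 0, 1, ..., 3). Only the lines that attain the minimum somewhere contribute to roots; other lines are dominated. Here the surviving (envelope) indices are i = 3, i = 2, i = 1, i = 0.
Intersections between consecutive envelope lines give the roots: for adjacent envelope indices i < j the intersection is x = (a_i − a_j) / (j − i). Reading off the sorted break points: {-6, -5, 7}.
Verification: at each break x_0, at least two indices attain the minimum of min_i(a_i + i · x_0).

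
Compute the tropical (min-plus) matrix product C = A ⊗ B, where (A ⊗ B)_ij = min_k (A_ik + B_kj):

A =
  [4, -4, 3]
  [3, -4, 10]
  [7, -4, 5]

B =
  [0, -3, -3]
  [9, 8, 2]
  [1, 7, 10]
A ⊗ B =
  [4, 1, -2]
  [3, 0, -2]
  [5, 4, -2]

Apply the min-plus product entry-by-entry:
  C[0][0] = min over k of (A[0][0] + B[0][0] = 4 + 0 = 4, A[0][1] + B[1][0] = -4 + 9 = 5, A[0][2] + B[2][0] = 3 + 1 = 4) = 4 (attained at k = 0)
  C[0][1] = min over k of (A[0][0] + B[0][1] = 4 + -3 = 1, A[0][1] + B[1][1] = -4 + 8 = 4, A[0][2] + B[2][1] = 3 + 7 = 10) = 1 (attained at k = 0)
  C[0][2] = min over k of (A[0][0] + B[0][2] = 4 + -3 = 1, A[0][1] + B[1][2] = -4 + 2 = -2, A[0][2] + B[2][2] = 3 + 10 = 13) = -2 (attained at k = 1)
  C[1][0] = min over k of (A[1][0] + B[0][0] = 3 + 0 = 3, A[1][1] + B[1][0] = -4 + 9 = 5, A[1][2] + B[2][0] = 10 + 1 = 11) = 3 (attained at k = 0)
  C[1][1] = min over k of (A[1][0] + B[0][1] = 3 + -3 = 0, A[1][1] + B[1][1] = -4 + 8 = 4, A[1][2] + B[2][1] = 10 + 7 = 17) = 0 (attained at k = 0)
  C[1][2] = min over k of (A[1][0] + B[0][2] = 3 + -3 = 0, A[1][1] + B[1][2] = -4 + 2 = -2, A[1][2] + B[2][2] = 10 + 10 = 20) = -2 (attained at k = 1)
  C[2][0] = min over k of (A[2][0] + B[0][0] = 7 + 0 = 7, A[2][1] + B[1][0] = -4 + 9 = 5, A[2][2] + B[2][0] = 5 + 1 = 6) = 5 (attained at k = 1)
  C[2][1] = min over k of (A[2][0] + B[0][1] = 7 + -3 = 4, A[2][1] + B[1][1] = -4 + 8 = 4, A[2][2] + B[2][1] = 5 + 7 = 12) = 4 (attained at k = 0)
  C[2][2] = min over k of (A[2][0] + B[0][2] = 7 + -3 = 4, A[2][1] + B[1][2] = -4 + 2 = -2, A[2][2] + B[2][2] = 5 + 10 = 15) = -2 (attained at k = 1)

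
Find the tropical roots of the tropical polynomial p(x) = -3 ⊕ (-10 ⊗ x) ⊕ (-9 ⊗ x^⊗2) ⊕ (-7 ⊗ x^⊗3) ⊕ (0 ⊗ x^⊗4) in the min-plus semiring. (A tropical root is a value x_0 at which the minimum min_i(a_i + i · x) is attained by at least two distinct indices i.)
Roots: {-7, -2, -1, 7}

Each tropical root is a break point of the lower envelope of the lines y = a_i + i · x (there are 5 lines, with slopes 0, 1, ..., 4). Only the lines that attain the minimum somewhere contribute to roots; other lines are dominated. Here the surviving (envelope) indices are i = 4, i = 3, i = 2, i = 1, i = 0.
Intersections between consecutive envelope lines give the roots: for adjacent envelope indices i < j the intersection is x = (a_i − a_j) / (j − i). Reading off the sorted break points: {-7, -2, -1, 7}.
Verification: at each break x_0, at least two indices attain the minimum of min_i(a_i + i · x_0).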